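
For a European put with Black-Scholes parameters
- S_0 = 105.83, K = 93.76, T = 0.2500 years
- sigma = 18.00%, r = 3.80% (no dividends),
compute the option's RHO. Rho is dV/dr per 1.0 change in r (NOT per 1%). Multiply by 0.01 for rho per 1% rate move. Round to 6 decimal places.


d1 = 1.4960634142; d2 = 1.4060634142
phi(d1) = 0.1302836343; exp(-qT) = 1.0000000000; exp(-rT) = 0.9905449824
N(-d2) = 0.0798526476
Rho = -K*T*exp(-rT)*N(-d2) = -93.7600 * 0.2500 * 0.9905449824 * 0.0798526476 = -1.854049

Answer: Rho = -1.854049


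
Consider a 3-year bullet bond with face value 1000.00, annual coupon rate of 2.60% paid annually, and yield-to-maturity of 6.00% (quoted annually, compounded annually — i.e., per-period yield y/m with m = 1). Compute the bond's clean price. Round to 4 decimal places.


Coupon per period c = face * coupon_rate / m = 26.000000
Periods per year m = 1; per-period yield y/m = 0.060000
Number of cashflows N = 3
Cashflows (t years, CF_t, discount factor 1/(1+y/m)^(m*t), PV):
  t = 1.0000: CF_t = 26.000000, DF = 0.943396, PV = 24.528302
  t = 2.0000: CF_t = 26.000000, DF = 0.889996, PV = 23.139907
  t = 3.0000: CF_t = 1026.000000, DF = 0.839619, PV = 861.449384
Price P = sum_t PV_t = 909.117594

Answer: Price = 909.1176


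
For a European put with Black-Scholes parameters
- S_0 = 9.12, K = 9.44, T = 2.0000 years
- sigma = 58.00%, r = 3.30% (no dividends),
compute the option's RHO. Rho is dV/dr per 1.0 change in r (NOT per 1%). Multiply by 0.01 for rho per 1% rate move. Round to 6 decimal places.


Answer: Rho = -11.398812

Derivation:
d1 = 0.4485419996; d2 = -0.3717018665
phi(d1) = 0.3607631984; exp(-qT) = 1.0000000000; exp(-rT) = 0.9361308643
N(-d2) = 0.6449425824
Rho = -K*T*exp(-rT)*N(-d2) = -9.4400 * 2.0000 * 0.9361308643 * 0.6449425824 = -11.398812


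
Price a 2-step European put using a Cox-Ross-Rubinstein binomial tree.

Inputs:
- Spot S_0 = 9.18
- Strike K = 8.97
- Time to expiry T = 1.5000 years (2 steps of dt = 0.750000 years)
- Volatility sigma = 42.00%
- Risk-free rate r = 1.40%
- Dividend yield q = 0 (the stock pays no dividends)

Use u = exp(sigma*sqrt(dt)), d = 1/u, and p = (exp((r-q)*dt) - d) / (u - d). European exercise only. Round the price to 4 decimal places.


Answer: Price = V(0,0) = 1.4720

Derivation:
dt = T/N = 0.750000
u = exp(sigma*sqrt(dt)) = 1.438687; d = 1/u = 0.695078
p = (exp((r-q)*dt) - d) / (u - d) = 0.424252
Discount per step: exp(-r*dt) = 0.989555
Stock lattice S(k, i) with i counting down-moves:
  k=0: S(0,0) = 9.1800
  k=1: S(1,0) = 13.2071; S(1,1) = 6.3808
  k=2: S(2,0) = 19.0009; S(2,1) = 9.1800; S(2,2) = 4.4352
Terminal payoffs V(N, i) = max(K - S_T, 0):
  V(2,0) = 0.000000; V(2,1) = 0.000000; V(2,2) = 4.534830
Backward induction: V(k, i) = exp(-r*dt) * [p * V(k+1, i) + (1-p) * V(k+1, i+1)].
  V(1,0) = exp(-r*dt) * [p*0.000000 + (1-p)*0.000000] = 0.000000
  V(1,1) = exp(-r*dt) * [p*0.000000 + (1-p)*4.534830] = 2.583650
  V(0,0) = exp(-r*dt) * [p*0.000000 + (1-p)*2.583650] = 1.471996


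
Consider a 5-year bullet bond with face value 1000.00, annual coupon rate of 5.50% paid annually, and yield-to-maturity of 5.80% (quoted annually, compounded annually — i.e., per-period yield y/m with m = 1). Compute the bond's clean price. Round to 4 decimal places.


Answer: Price = 987.2939

Derivation:
Coupon per period c = face * coupon_rate / m = 55.000000
Periods per year m = 1; per-period yield y/m = 0.058000
Number of cashflows N = 5
Cashflows (t years, CF_t, discount factor 1/(1+y/m)^(m*t), PV):
  t = 1.0000: CF_t = 55.000000, DF = 0.945180, PV = 51.984877
  t = 2.0000: CF_t = 55.000000, DF = 0.893364, PV = 49.135045
  t = 3.0000: CF_t = 55.000000, DF = 0.844390, PV = 46.441441
  t = 4.0000: CF_t = 55.000000, DF = 0.798100, PV = 43.895502
  t = 5.0000: CF_t = 1055.000000, DF = 0.754348, PV = 795.836990
Price P = sum_t PV_t = 987.293855


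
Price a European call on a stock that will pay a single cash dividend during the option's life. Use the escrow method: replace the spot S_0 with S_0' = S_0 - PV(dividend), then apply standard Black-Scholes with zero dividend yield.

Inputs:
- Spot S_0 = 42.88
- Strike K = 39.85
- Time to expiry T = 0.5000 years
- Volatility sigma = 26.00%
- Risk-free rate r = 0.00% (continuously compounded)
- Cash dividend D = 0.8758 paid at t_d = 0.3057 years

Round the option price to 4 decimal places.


Answer: Price = 4.1964

Derivation:
PV(D) = D * exp(-r * t_d) = 0.8758 * 1.00000000 = 0.87580000
S_0' = S_0 - PV(D) = 42.8800 - 0.87580000 = 42.00420000
d1 = (ln(S_0'/K) + (r + sigma^2/2)*T) / (sigma*sqrt(T)) = 0.37828694
d2 = d1 - sigma*sqrt(T) = 0.19443918
exp(-rT) = 1.00000000
N(d1) = 0.64739128; N(d2) = 0.57708399
C = S_0' * N(d1) - K * exp(-rT) * N(d2) = 42.00420000 * 0.64739128 - 39.8500 * 1.00000000 * 0.57708399 = 4.1964


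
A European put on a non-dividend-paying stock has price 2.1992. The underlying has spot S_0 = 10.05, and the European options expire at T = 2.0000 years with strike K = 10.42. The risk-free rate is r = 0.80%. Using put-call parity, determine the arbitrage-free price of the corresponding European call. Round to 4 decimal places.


Put-call parity: C - P = S_0 * exp(-qT) - K * exp(-rT).
S_0 * exp(-qT) = 10.0500 * 1.00000000 = 10.05000000
K * exp(-rT) = 10.4200 * 0.98412732 = 10.25460667
C = P + S*exp(-qT) - K*exp(-rT)
C = 2.1992 + 10.05000000 - 10.25460667 = 1.9946

Answer: Call price = 1.9946


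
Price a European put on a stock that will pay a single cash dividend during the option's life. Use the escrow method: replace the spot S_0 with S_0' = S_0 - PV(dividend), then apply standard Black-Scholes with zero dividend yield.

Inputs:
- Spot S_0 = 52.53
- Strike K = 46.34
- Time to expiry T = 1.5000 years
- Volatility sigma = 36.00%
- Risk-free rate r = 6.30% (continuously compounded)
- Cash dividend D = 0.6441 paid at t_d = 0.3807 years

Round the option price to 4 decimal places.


Answer: Price = 4.2131

Derivation:
PV(D) = D * exp(-r * t_d) = 0.6441 * 0.97630123 = 0.62883562
S_0' = S_0 - PV(D) = 52.5300 - 0.62883562 = 51.90116438
d1 = (ln(S_0'/K) + (r + sigma^2/2)*T) / (sigma*sqrt(T)) = 0.69183503
d2 = d1 - sigma*sqrt(T) = 0.25092688
exp(-rT) = 0.90982773
N(-d1) = 0.24452047; N(-d2) = 0.40093532
P = K * exp(-rT) * N(-d2) - S_0' * N(-d1) = 46.3400 * 0.90982773 * 0.40093532 - 51.90116438 * 0.24452047 = 4.2131


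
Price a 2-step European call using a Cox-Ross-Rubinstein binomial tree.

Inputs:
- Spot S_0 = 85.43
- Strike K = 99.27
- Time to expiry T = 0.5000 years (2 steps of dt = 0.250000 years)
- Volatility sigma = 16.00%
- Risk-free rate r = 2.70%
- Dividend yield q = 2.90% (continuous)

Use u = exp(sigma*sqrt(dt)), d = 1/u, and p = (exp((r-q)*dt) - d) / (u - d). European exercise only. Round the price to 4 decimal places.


dt = T/N = 0.250000
u = exp(sigma*sqrt(dt)) = 1.083287; d = 1/u = 0.923116
p = (exp((r-q)*dt) - d) / (u - d) = 0.476890
Discount per step: exp(-r*dt) = 0.993273
Stock lattice S(k, i) with i counting down-moves:
  k=0: S(0,0) = 85.4300
  k=1: S(1,0) = 92.5452; S(1,1) = 78.8618
  k=2: S(2,0) = 100.2530; S(2,1) = 85.4300; S(2,2) = 72.7986
Terminal payoffs V(N, i) = max(S_T - K, 0):
  V(2,0) = 0.983034; V(2,1) = 0.000000; V(2,2) = 0.000000
Backward induction: V(k, i) = exp(-r*dt) * [p * V(k+1, i) + (1-p) * V(k+1, i+1)].
  V(1,0) = exp(-r*dt) * [p*0.983034 + (1-p)*0.000000] = 0.465645
  V(1,1) = exp(-r*dt) * [p*0.000000 + (1-p)*0.000000] = 0.000000
  V(0,0) = exp(-r*dt) * [p*0.465645 + (1-p)*0.000000] = 0.220567

Answer: Price = V(0,0) = 0.2206


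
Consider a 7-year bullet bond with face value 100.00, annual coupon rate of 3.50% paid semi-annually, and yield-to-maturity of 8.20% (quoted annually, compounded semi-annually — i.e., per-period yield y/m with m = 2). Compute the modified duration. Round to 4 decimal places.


Answer: Modified duration = 5.8873

Derivation:
Coupon per period c = face * coupon_rate / m = 1.750000
Periods per year m = 2; per-period yield y/m = 0.041000
Number of cashflows N = 14
Cashflows (t years, CF_t, discount factor 1/(1+y/m)^(m*t), PV):
  t = 0.5000: CF_t = 1.750000, DF = 0.960615, PV = 1.681076
  t = 1.0000: CF_t = 1.750000, DF = 0.922781, PV = 1.614866
  t = 1.5000: CF_t = 1.750000, DF = 0.886437, PV = 1.551265
  t = 2.0000: CF_t = 1.750000, DF = 0.851524, PV = 1.490168
  t = 2.5000: CF_t = 1.750000, DF = 0.817987, PV = 1.431477
  t = 3.0000: CF_t = 1.750000, DF = 0.785770, PV = 1.375098
  t = 3.5000: CF_t = 1.750000, DF = 0.754823, PV = 1.320940
  t = 4.0000: CF_t = 1.750000, DF = 0.725094, PV = 1.268914
  t = 4.5000: CF_t = 1.750000, DF = 0.696536, PV = 1.218938
  t = 5.0000: CF_t = 1.750000, DF = 0.669103, PV = 1.170930
  t = 5.5000: CF_t = 1.750000, DF = 0.642750, PV = 1.124812
  t = 6.0000: CF_t = 1.750000, DF = 0.617435, PV = 1.080511
  t = 6.5000: CF_t = 1.750000, DF = 0.593117, PV = 1.037955
  t = 7.0000: CF_t = 101.750000, DF = 0.569757, PV = 57.972790
Price P = sum_t PV_t = 75.339739
First compute Macaulay numerator sum_t t * PV_t:
  t * PV_t at t = 0.5000: 0.840538
  t * PV_t at t = 1.0000: 1.614866
  t * PV_t at t = 1.5000: 2.326897
  t * PV_t at t = 2.0000: 2.980335
  t * PV_t at t = 2.5000: 3.578693
  t * PV_t at t = 3.0000: 4.125294
  t * PV_t at t = 3.5000: 4.623288
  t * PV_t at t = 4.0000: 5.075656
  t * PV_t at t = 4.5000: 5.485219
  t * PV_t at t = 5.0000: 5.854648
  t * PV_t at t = 5.5000: 6.186467
  t * PV_t at t = 6.0000: 6.483068
  t * PV_t at t = 6.5000: 6.746708
  t * PV_t at t = 7.0000: 405.809533
Macaulay duration D = 461.731211 / 75.339739 = 6.128654
Modified duration = D / (1 + y/m) = 6.128654 / (1 + 0.041000) = 5.887276


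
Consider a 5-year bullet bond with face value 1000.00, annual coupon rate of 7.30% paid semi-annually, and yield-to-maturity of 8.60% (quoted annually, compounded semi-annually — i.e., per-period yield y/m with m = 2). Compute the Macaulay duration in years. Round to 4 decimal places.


Coupon per period c = face * coupon_rate / m = 36.500000
Periods per year m = 2; per-period yield y/m = 0.043000
Number of cashflows N = 10
Cashflows (t years, CF_t, discount factor 1/(1+y/m)^(m*t), PV):
  t = 0.5000: CF_t = 36.500000, DF = 0.958773, PV = 34.995206
  t = 1.0000: CF_t = 36.500000, DF = 0.919245, PV = 33.552451
  t = 1.5000: CF_t = 36.500000, DF = 0.881347, PV = 32.169176
  t = 2.0000: CF_t = 36.500000, DF = 0.845012, PV = 30.842930
  t = 2.5000: CF_t = 36.500000, DF = 0.810174, PV = 29.571362
  t = 3.0000: CF_t = 36.500000, DF = 0.776773, PV = 28.352216
  t = 3.5000: CF_t = 36.500000, DF = 0.744749, PV = 27.183333
  t = 4.0000: CF_t = 36.500000, DF = 0.714045, PV = 26.062640
  t = 4.5000: CF_t = 36.500000, DF = 0.684607, PV = 24.988149
  t = 5.0000: CF_t = 1036.500000, DF = 0.656382, PV = 680.340339
Price P = sum_t PV_t = 948.057802
Macaulay numerator sum_t t * PV_t:
  t * PV_t at t = 0.5000: 17.497603
  t * PV_t at t = 1.0000: 33.552451
  t * PV_t at t = 1.5000: 48.253764
  t * PV_t at t = 2.0000: 61.685860
  t * PV_t at t = 2.5000: 73.928404
  t * PV_t at t = 3.0000: 85.056649
  t * PV_t at t = 3.5000: 95.141666
  t * PV_t at t = 4.0000: 104.250558
  t * PV_t at t = 4.5000: 112.446671
  t * PV_t at t = 5.0000: 3401.701696
Macaulay duration D = (sum_t t * PV_t) / P = 4033.515322 / 948.057802 = 4.254504

Answer: Macaulay duration = 4.2545 years


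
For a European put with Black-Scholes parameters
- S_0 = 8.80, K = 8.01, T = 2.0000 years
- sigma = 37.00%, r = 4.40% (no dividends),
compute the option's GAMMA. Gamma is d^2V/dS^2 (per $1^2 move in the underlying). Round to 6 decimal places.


d1 = 0.6095661028; d2 = 0.0863070847
phi(d1) = 0.3313023256; exp(-qT) = 1.0000000000; exp(-rT) = 0.9157608767
Gamma = exp(-qT) * phi(d1) / (S * sigma * sqrt(T)) = 1.0000000000 * 0.3313023256 / (8.8000 * 0.3700 * 1.4142135624) = 0.071949

Answer: Gamma = 0.071949


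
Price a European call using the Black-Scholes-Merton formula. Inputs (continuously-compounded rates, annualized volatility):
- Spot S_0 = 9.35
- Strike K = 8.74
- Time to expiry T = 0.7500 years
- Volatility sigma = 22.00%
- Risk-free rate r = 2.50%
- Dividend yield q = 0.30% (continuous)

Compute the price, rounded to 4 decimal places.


d1 = (ln(S/K) + (r - q + 0.5*sigma^2) * T) / (sigma * sqrt(T)) = 0.53597081
d2 = d1 - sigma * sqrt(T) = 0.34544522
exp(-rT) = 0.98142469; exp(-qT) = 0.99775253
C = S_0 * exp(-qT) * N(d1) - K * exp(-rT) * N(d2)
N(d1) = 0.70401064; N(d2) = 0.63512016
C = 9.3500 * 0.99775253 * 0.70401064 - 8.7400 * 0.98142469 * 0.63512016 = 1.1199

Answer: Price = 1.1199


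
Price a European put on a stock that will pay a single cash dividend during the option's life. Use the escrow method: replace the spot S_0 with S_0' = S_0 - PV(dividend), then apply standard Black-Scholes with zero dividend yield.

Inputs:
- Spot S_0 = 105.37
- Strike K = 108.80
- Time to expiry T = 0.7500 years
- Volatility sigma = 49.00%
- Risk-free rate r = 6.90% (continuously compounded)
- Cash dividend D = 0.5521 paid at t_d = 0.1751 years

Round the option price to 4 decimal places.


PV(D) = D * exp(-r * t_d) = 0.5521 * 0.98799079 = 0.54546972
S_0' = S_0 - PV(D) = 105.3700 - 0.54546972 = 104.82453028
d1 = (ln(S_0'/K) + (r + sigma^2/2)*T) / (sigma*sqrt(T)) = 0.24640833
d2 = d1 - sigma*sqrt(T) = -0.17794412
exp(-rT) = 0.94956623
N(-d1) = 0.40268308; N(-d2) = 0.57061657
P = K * exp(-rT) * N(-d2) - S_0' * N(-d1) = 108.8000 * 0.94956623 * 0.57061657 - 104.82453028 * 0.40268308 = 16.7409

Answer: Price = 16.7409


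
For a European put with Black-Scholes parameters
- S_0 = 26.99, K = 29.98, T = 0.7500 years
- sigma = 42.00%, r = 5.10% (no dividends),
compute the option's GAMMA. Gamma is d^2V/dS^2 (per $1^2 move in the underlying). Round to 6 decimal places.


d1 = -0.0018257070; d2 = -0.3655563766
phi(d1) = 0.3989416155; exp(-qT) = 1.0000000000; exp(-rT) = 0.9624722927
Gamma = exp(-qT) * phi(d1) / (S * sigma * sqrt(T)) = 1.0000000000 * 0.3989416155 / (26.9900 * 0.4200 * 0.8660254038) = 0.040637

Answer: Gamma = 0.040637


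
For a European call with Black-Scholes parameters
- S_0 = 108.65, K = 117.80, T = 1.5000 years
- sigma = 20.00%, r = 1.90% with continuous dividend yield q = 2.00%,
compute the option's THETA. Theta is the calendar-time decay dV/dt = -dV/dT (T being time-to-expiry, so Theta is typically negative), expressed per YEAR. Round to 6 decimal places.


Answer: Theta = -3.184138

Derivation:
d1 = -0.2137447796; d2 = -0.4586937539
phi(d1) = 0.3899323765; exp(-qT) = 0.9704455335; exp(-rT) = 0.9719022941
Theta = -S*exp(-qT)*phi(d1)*sigma/(2*sqrt(T)) - r*K*exp(-rT)*N(d2) + q*S*exp(-qT)*N(d1)
N(d1) = 0.4153730446; N(d2) = 0.3232270500; sqrt(T) = 1.2247448714
Term 1 = -108.6500 * 0.9704455335 * 0.3899323765 * 0.2000 / (2 * 1.2247448714) = -3.3569476081
Term 2 = -0.0190 * 117.8000 * 0.9719022941 * 0.3232270500 = -0.7031195884
Term 3 = 0.0200 * 108.6500 * 0.9704455335 * 0.4153730446 = 0.8759295982
Theta = -3.3569476081 + (-0.7031195884) + (0.8759295982) = -3.184138


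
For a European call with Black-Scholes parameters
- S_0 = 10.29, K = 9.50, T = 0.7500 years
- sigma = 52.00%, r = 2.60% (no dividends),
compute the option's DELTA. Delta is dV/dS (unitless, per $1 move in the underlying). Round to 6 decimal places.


Answer: Delta = 0.672147

Derivation:
d1 = 0.4458493107; d2 = -0.0044838993
phi(d1) = 0.3611978763; exp(-qT) = 1.0000000000; exp(-rT) = 0.9806888952
N(d1) = 0.6721469502
Delta = exp(-qT) * N(d1) = 1.0000000000 * 0.6721469502 = 0.672147


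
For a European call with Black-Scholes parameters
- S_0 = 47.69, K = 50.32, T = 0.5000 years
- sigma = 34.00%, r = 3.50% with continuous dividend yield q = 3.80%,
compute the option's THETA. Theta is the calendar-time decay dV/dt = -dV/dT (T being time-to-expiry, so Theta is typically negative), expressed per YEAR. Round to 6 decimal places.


Answer: Theta = -4.278259

Derivation:
d1 = -0.1093140501; d2 = -0.3497303557
phi(d1) = 0.3965657943; exp(-qT) = 0.9811793622; exp(-rT) = 0.9826522357
Theta = -S*exp(-qT)*phi(d1)*sigma/(2*sqrt(T)) - r*K*exp(-rT)*N(d2) + q*S*exp(-qT)*N(d1)
N(d1) = 0.4564767015; N(d2) = 0.3632705350; sqrt(T) = 0.7071067812
Term 1 = -47.6900 * 0.9811793622 * 0.3965657943 * 0.3400 / (2 * 0.7071067812) = -4.4612329170
Term 2 = -0.0350 * 50.3200 * 0.9826522357 * 0.3632705350 = -0.6286931043
Term 3 = 0.0380 * 47.6900 * 0.9811793622 * 0.4564767015 = 0.8116670949
Theta = -4.4612329170 + (-0.6286931043) + (0.8116670949) = -4.278259


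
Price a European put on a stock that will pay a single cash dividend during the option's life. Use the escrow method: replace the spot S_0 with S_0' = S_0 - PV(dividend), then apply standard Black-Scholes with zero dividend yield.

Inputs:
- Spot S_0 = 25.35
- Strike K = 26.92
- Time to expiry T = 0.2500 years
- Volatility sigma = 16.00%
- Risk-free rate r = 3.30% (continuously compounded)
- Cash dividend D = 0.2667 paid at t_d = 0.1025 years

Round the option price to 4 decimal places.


PV(D) = D * exp(-r * t_d) = 0.2667 * 0.99662321 = 0.26579941
S_0' = S_0 - PV(D) = 25.3500 - 0.26579941 = 25.08420059
d1 = (ln(S_0'/K) + (r + sigma^2/2)*T) / (sigma*sqrt(T)) = -0.73976644
d2 = d1 - sigma*sqrt(T) = -0.81976644
exp(-rT) = 0.99178394
N(-d1) = 0.77027914; N(-d2) = 0.79382537
P = K * exp(-rT) * N(-d2) - S_0' * N(-d1) = 26.9200 * 0.99178394 * 0.79382537 - 25.08420059 * 0.77027914 = 1.8724

Answer: Price = 1.8724


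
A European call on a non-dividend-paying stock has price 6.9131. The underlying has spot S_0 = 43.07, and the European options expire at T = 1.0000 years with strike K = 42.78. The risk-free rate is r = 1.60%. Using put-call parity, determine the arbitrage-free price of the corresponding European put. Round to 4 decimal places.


Put-call parity: C - P = S_0 * exp(-qT) - K * exp(-rT).
S_0 * exp(-qT) = 43.0700 * 1.00000000 = 43.07000000
K * exp(-rT) = 42.7800 * 0.98412732 = 42.10096675
P = C - S*exp(-qT) + K*exp(-rT)
P = 6.9131 - 43.07000000 + 42.10096675 = 5.9441

Answer: Put price = 5.9441


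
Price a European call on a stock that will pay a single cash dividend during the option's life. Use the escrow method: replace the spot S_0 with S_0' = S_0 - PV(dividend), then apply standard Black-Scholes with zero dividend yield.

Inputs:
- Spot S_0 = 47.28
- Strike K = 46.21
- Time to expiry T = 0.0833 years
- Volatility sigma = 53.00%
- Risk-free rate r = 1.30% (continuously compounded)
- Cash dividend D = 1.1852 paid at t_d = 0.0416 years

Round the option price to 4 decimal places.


PV(D) = D * exp(-r * t_d) = 1.1852 * 0.99945935 = 1.18455922
S_0' = S_0 - PV(D) = 47.2800 - 1.18455922 = 46.09544078
d1 = (ln(S_0'/K) + (r + sigma^2/2)*T) / (sigma*sqrt(T)) = 0.06733604
d2 = d1 - sigma*sqrt(T) = -0.08563118
exp(-rT) = 0.99891769
N(d1) = 0.52684291; N(d2) = 0.46587981
C = S_0' * N(d1) - K * exp(-rT) * N(d2) = 46.09544078 * 0.52684291 - 46.2100 * 0.99891769 * 0.46587981 = 2.7801

Answer: Price = 2.7801


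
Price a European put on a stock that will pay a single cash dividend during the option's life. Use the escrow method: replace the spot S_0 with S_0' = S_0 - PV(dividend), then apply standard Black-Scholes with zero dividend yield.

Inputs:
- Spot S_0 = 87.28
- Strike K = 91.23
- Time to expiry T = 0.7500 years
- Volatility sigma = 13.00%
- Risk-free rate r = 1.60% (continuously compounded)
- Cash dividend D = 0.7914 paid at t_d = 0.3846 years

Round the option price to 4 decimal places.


Answer: Price = 6.0525

Derivation:
PV(D) = D * exp(-r * t_d) = 0.7914 * 0.99386529 = 0.78654499
S_0' = S_0 - PV(D) = 87.2800 - 0.78654499 = 86.49345501
d1 = (ln(S_0'/K) + (r + sigma^2/2)*T) / (sigma*sqrt(T)) = -0.31068145
d2 = d1 - sigma*sqrt(T) = -0.42326476
exp(-rT) = 0.98807171
N(-d1) = 0.62197860; N(-d2) = 0.66394895
P = K * exp(-rT) * N(-d2) - S_0' * N(-d1) = 91.2300 * 0.98807171 * 0.66394895 - 86.49345501 * 0.62197860 = 6.0525


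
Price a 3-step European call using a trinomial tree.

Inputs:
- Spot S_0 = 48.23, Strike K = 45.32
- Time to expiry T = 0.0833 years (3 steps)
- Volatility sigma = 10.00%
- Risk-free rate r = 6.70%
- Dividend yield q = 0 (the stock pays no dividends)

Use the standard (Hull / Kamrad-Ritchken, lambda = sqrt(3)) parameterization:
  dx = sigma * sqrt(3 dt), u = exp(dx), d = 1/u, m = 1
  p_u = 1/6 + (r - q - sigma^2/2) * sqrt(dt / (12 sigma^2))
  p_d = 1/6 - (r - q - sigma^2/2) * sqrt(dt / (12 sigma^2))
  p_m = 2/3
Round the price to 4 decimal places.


dt = T/N = 0.027767; dx = sigma*sqrt(3*dt) = 0.028862
u = exp(dx) = 1.029282; d = 1/u = 0.971551
p_u = 0.196490, p_m = 0.666667, p_d = 0.136843
Discount per step: exp(-r*dt) = 0.998141
Stock lattice S(k, j) with j the centered position index:
  k=0: S(0,+0) = 48.2300
  k=1: S(1,-1) = 46.8579; S(1,+0) = 48.2300; S(1,+1) = 49.6423
  k=2: S(2,-2) = 45.5248; S(2,-1) = 46.8579; S(2,+0) = 48.2300; S(2,+1) = 49.6423; S(2,+2) = 51.0959
  k=3: S(3,-3) = 44.2297; S(3,-2) = 45.5248; S(3,-1) = 46.8579; S(3,+0) = 48.2300; S(3,+1) = 49.6423; S(3,+2) = 51.0959; S(3,+3) = 52.5921
Terminal payoffs V(N, j) = max(S_T - K, 0):
  V(3,-3) = 0.000000; V(3,-2) = 0.204824; V(3,-1) = 1.537894; V(3,+0) = 2.910000; V(3,+1) = 4.322284; V(3,+2) = 5.775923; V(3,+3) = 7.272128
Backward induction: V(k, j) = exp(-r*dt) * [p_u * V(k+1, j+1) + p_m * V(k+1, j) + p_d * V(k+1, j-1)]
  V(2,-2) = exp(-r*dt) * [p_u*1.537894 + p_m*0.204824 + p_d*0.000000] = 0.437915
  V(2,-1) = exp(-r*dt) * [p_u*2.910000 + p_m*1.537894 + p_d*0.204824] = 1.622058
  V(2,+0) = exp(-r*dt) * [p_u*4.322284 + p_m*2.910000 + p_d*1.537894] = 2.994162
  V(2,+1) = exp(-r*dt) * [p_u*5.775923 + p_m*4.322284 + p_d*2.910000] = 4.406444
  V(2,+2) = exp(-r*dt) * [p_u*7.272128 + p_m*5.775923 + p_d*4.322284] = 5.860081
  V(1,-1) = exp(-r*dt) * [p_u*2.994162 + p_m*1.622058 + p_d*0.437915] = 1.726407
  V(1,+0) = exp(-r*dt) * [p_u*4.406444 + p_m*2.994162 + p_d*1.622058] = 3.078168
  V(1,+1) = exp(-r*dt) * [p_u*5.860081 + p_m*4.406444 + p_d*2.994162] = 4.490448
  V(0,+0) = exp(-r*dt) * [p_u*4.490448 + p_m*3.078168 + p_d*1.726407] = 3.164795

Answer: Price = V(0,0) = 3.1648


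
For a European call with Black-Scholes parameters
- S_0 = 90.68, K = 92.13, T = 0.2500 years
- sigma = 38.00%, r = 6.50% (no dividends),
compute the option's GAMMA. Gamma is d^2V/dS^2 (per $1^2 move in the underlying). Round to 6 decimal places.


Answer: Gamma = 0.023046

Derivation:
d1 = 0.0970326448; d2 = -0.0929673552
phi(d1) = 0.3970686067; exp(-qT) = 1.0000000000; exp(-rT) = 0.9838813190
Gamma = exp(-qT) * phi(d1) / (S * sigma * sqrt(T)) = 1.0000000000 * 0.3970686067 / (90.6800 * 0.3800 * 0.5000000000) = 0.023046


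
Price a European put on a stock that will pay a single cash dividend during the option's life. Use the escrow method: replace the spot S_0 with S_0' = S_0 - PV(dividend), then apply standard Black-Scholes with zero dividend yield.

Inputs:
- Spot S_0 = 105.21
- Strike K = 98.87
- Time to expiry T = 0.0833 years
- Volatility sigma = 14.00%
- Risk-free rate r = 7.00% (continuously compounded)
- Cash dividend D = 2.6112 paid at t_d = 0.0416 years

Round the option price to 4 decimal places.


PV(D) = D * exp(-r * t_d) = 2.6112 * 0.99709224 = 2.60360725
S_0' = S_0 - PV(D) = 105.2100 - 2.60360725 = 102.60639275
d1 = (ln(S_0'/K) + (r + sigma^2/2)*T) / (sigma*sqrt(T)) = 1.08254347
d2 = d1 - sigma*sqrt(T) = 1.04213703
exp(-rT) = 0.99418597
N(-d1) = 0.13950556; N(-d2) = 0.14867408
P = K * exp(-rT) * N(-d2) - S_0' * N(-d1) = 98.8700 * 0.99418597 * 0.14867408 - 102.60639275 * 0.13950556 = 0.2998

Answer: Price = 0.2998


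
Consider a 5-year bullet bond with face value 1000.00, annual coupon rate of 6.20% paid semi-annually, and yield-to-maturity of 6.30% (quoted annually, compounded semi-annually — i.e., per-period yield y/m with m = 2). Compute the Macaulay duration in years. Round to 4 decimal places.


Coupon per period c = face * coupon_rate / m = 31.000000
Periods per year m = 2; per-period yield y/m = 0.031500
Number of cashflows N = 10
Cashflows (t years, CF_t, discount factor 1/(1+y/m)^(m*t), PV):
  t = 0.5000: CF_t = 31.000000, DF = 0.969462, PV = 30.053320
  t = 1.0000: CF_t = 31.000000, DF = 0.939856, PV = 29.135551
  t = 1.5000: CF_t = 31.000000, DF = 0.911155, PV = 28.245808
  t = 2.0000: CF_t = 31.000000, DF = 0.883330, PV = 27.383236
  t = 2.5000: CF_t = 31.000000, DF = 0.856355, PV = 26.547005
  t = 3.0000: CF_t = 31.000000, DF = 0.830204, PV = 25.736311
  t = 3.5000: CF_t = 31.000000, DF = 0.804851, PV = 24.950374
  t = 4.0000: CF_t = 31.000000, DF = 0.780272, PV = 24.188439
  t = 4.5000: CF_t = 31.000000, DF = 0.756444, PV = 23.449771
  t = 5.0000: CF_t = 1031.000000, DF = 0.733344, PV = 756.077549
Price P = sum_t PV_t = 995.767363
Macaulay numerator sum_t t * PV_t:
  t * PV_t at t = 0.5000: 15.026660
  t * PV_t at t = 1.0000: 29.135551
  t * PV_t at t = 1.5000: 42.368711
  t * PV_t at t = 2.0000: 54.766471
  t * PV_t at t = 2.5000: 66.367513
  t * PV_t at t = 3.0000: 77.208934
  t * PV_t at t = 3.5000: 87.326311
  t * PV_t at t = 4.0000: 96.753755
  t * PV_t at t = 4.5000: 105.523969
  t * PV_t at t = 5.0000: 3780.387744
Macaulay duration D = (sum_t t * PV_t) / P = 4354.865618 / 995.767363 = 4.373377

Answer: Macaulay duration = 4.3734 years


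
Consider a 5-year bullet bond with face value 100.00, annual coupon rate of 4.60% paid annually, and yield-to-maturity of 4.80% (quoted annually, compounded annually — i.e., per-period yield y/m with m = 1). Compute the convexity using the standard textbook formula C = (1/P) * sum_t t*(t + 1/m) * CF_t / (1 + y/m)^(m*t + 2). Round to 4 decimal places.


Answer: Convexity = 24.2518

Derivation:
Coupon per period c = face * coupon_rate / m = 4.600000
Periods per year m = 1; per-period yield y/m = 0.048000
Number of cashflows N = 5
Cashflows (t years, CF_t, discount factor 1/(1+y/m)^(m*t), PV):
  t = 1.0000: CF_t = 4.600000, DF = 0.954198, PV = 4.389313
  t = 2.0000: CF_t = 4.600000, DF = 0.910495, PV = 4.188276
  t = 3.0000: CF_t = 4.600000, DF = 0.868793, PV = 3.996446
  t = 4.0000: CF_t = 4.600000, DF = 0.829001, PV = 3.813403
  t = 5.0000: CF_t = 104.600000, DF = 0.791031, PV = 82.741858
Price P = sum_t PV_t = 99.129296
Convexity numerator sum_t t*(t + 1/m) * CF_t / (1+y/m)^(m*t + 2):
  t = 1.0000: term = 7.992893
  t = 2.0000: term = 22.880418
  t = 3.0000: term = 43.664920
  t = 4.0000: term = 69.441666
  t = 5.0000: term = 2260.080773
Convexity = (1/P) * sum = 2404.060669 / 99.129296 = 24.251768


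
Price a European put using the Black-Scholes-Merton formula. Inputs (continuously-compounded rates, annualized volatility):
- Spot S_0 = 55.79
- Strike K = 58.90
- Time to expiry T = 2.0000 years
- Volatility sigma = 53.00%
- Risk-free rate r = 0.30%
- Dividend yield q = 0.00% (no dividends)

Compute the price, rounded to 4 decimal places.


d1 = (ln(S/K) + (r - q + 0.5*sigma^2) * T) / (sigma * sqrt(T)) = 0.31039793
d2 = d1 - sigma * sqrt(T) = -0.43913526
exp(-rT) = 0.99401796; exp(-qT) = 1.00000000
P = K * exp(-rT) * N(-d2) - S_0 * exp(-qT) * N(-d1)
N(-d1) = 0.37812918; N(-d2) = 0.66971823
P = 58.9000 * 0.99401796 * 0.66971823 - 55.7900 * 1.00000000 * 0.37812918 = 18.1146

Answer: Price = 18.1146


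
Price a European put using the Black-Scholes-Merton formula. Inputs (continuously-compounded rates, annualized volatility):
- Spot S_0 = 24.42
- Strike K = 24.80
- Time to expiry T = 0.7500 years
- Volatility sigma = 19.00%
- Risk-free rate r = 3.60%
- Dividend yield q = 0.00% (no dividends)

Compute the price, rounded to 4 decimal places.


d1 = (ln(S/K) + (r - q + 0.5*sigma^2) * T) / (sigma * sqrt(T)) = 0.15251963
d2 = d1 - sigma * sqrt(T) = -0.01202520
exp(-rT) = 0.97336124; exp(-qT) = 1.00000000
P = K * exp(-rT) * N(-d2) - S_0 * exp(-qT) * N(-d1)
N(-d1) = 0.43938856; N(-d2) = 0.50479725
P = 24.8000 * 0.97336124 * 0.50479725 - 24.4200 * 1.00000000 * 0.43938856 = 1.4556

Answer: Price = 1.4556


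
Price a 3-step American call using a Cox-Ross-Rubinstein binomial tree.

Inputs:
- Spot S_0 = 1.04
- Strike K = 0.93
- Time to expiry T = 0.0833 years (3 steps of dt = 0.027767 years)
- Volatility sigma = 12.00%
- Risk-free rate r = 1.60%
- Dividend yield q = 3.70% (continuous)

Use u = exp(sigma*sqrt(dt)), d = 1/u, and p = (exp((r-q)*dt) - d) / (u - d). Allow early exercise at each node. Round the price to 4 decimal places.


dt = T/N = 0.027767
u = exp(sigma*sqrt(dt)) = 1.020197; d = 1/u = 0.980203
p = (exp((r-q)*dt) - d) / (u - d) = 0.480426
Discount per step: exp(-r*dt) = 0.999556
Stock lattice S(k, i) with i counting down-moves:
  k=0: S(0,0) = 1.0400
  k=1: S(1,0) = 1.0610; S(1,1) = 1.0194
  k=2: S(2,0) = 1.0824; S(2,1) = 1.0400; S(2,2) = 0.9992
  k=3: S(3,0) = 1.1043; S(3,1) = 1.0610; S(3,2) = 1.0194; S(3,3) = 0.9794
Terminal payoffs V(N, i) = max(S_T - K, 0):
  V(3,0) = 0.174297; V(3,1) = 0.131005; V(3,2) = 0.089411; V(3,3) = 0.049447
Backward induction: V(k, i) = exp(-r*dt) * [p * V(k+1, i) + (1-p) * V(k+1, i+1)]; then take max(V_cont, immediate exercise) for American.
  V(2,0) = exp(-r*dt) * [p*0.174297 + (1-p)*0.131005] = 0.151736; exercise = 0.152435; V(2,0) = max -> 0.152435
  V(2,1) = exp(-r*dt) * [p*0.131005 + (1-p)*0.089411] = 0.109345; exercise = 0.110000; V(2,1) = max -> 0.110000
  V(2,2) = exp(-r*dt) * [p*0.089411 + (1-p)*0.049447] = 0.068616; exercise = 0.069229; V(2,2) = max -> 0.069229
  V(1,0) = exp(-r*dt) * [p*0.152435 + (1-p)*0.110000] = 0.130329; exercise = 0.131005; V(1,0) = max -> 0.131005
  V(1,1) = exp(-r*dt) * [p*0.110000 + (1-p)*0.069229] = 0.088777; exercise = 0.089411; V(1,1) = max -> 0.089411
  V(0,0) = exp(-r*dt) * [p*0.131005 + (1-p)*0.089411] = 0.109345; exercise = 0.110000; V(0,0) = max -> 0.110000

Answer: Price = V(0,0) = 0.1100


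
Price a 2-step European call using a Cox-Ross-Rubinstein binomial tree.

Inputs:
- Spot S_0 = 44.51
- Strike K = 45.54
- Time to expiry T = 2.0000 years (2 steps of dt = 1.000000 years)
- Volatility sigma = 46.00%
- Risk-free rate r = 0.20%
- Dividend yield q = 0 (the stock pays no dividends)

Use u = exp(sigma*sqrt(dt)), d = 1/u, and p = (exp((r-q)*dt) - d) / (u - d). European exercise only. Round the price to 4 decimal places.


Answer: Price = V(0,0) = 9.9742

Derivation:
dt = T/N = 1.000000
u = exp(sigma*sqrt(dt)) = 1.584074; d = 1/u = 0.631284
p = (exp((r-q)*dt) - d) / (u - d) = 0.389087
Discount per step: exp(-r*dt) = 0.998002
Stock lattice S(k, i) with i counting down-moves:
  k=0: S(0,0) = 44.5100
  k=1: S(1,0) = 70.5071; S(1,1) = 28.0984
  k=2: S(2,0) = 111.6885; S(2,1) = 44.5100; S(2,2) = 17.7381
Terminal payoffs V(N, i) = max(S_T - K, 0):
  V(2,0) = 66.148515; V(2,1) = 0.000000; V(2,2) = 0.000000
Backward induction: V(k, i) = exp(-r*dt) * [p * V(k+1, i) + (1-p) * V(k+1, i+1)].
  V(1,0) = exp(-r*dt) * [p*66.148515 + (1-p)*0.000000] = 25.686105
  V(1,1) = exp(-r*dt) * [p*0.000000 + (1-p)*0.000000] = 0.000000
  V(0,0) = exp(-r*dt) * [p*25.686105 + (1-p)*0.000000] = 9.974162


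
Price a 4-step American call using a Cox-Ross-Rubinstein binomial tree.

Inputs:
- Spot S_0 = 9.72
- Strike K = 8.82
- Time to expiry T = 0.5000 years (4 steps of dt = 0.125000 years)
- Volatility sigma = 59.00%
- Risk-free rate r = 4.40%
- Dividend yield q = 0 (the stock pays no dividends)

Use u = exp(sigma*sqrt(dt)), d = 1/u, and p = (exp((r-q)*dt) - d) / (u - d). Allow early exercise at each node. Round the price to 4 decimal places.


Answer: Price = V(0,0) = 2.1532

Derivation:
dt = T/N = 0.125000
u = exp(sigma*sqrt(dt)) = 1.231948; d = 1/u = 0.811723
p = (exp((r-q)*dt) - d) / (u - d) = 0.461163
Discount per step: exp(-r*dt) = 0.994515
Stock lattice S(k, i) with i counting down-moves:
  k=0: S(0,0) = 9.7200
  k=1: S(1,0) = 11.9745; S(1,1) = 7.8899
  k=2: S(2,0) = 14.7520; S(2,1) = 9.7200; S(2,2) = 6.4044
  k=3: S(3,0) = 18.1737; S(3,1) = 11.9745; S(3,2) = 7.8899; S(3,3) = 5.1986
  k=4: S(4,0) = 22.3890; S(4,1) = 14.7520; S(4,2) = 9.7200; S(4,3) = 6.4044; S(4,4) = 4.2199
Terminal payoffs V(N, i) = max(S_T - K, 0):
  V(4,0) = 13.569041; V(4,1) = 5.931999; V(4,2) = 0.900000; V(4,3) = 0.000000; V(4,4) = 0.000000
Backward induction: V(k, i) = exp(-r*dt) * [p * V(k+1, i) + (1-p) * V(k+1, i+1)]; then take max(V_cont, immediate exercise) for American.
  V(3,0) = exp(-r*dt) * [p*13.569041 + (1-p)*5.931999] = 9.402070; exercise = 9.353693; V(3,0) = max -> 9.402070
  V(3,1) = exp(-r*dt) * [p*5.931999 + (1-p)*0.900000] = 3.202910; exercise = 3.154533; V(3,1) = max -> 3.202910
  V(3,2) = exp(-r*dt) * [p*0.900000 + (1-p)*0.000000] = 0.412771; exercise = 0.000000; V(3,2) = max -> 0.412771
  V(3,3) = exp(-r*dt) * [p*0.000000 + (1-p)*0.000000] = 0.000000; exercise = 0.000000; V(3,3) = max -> 0.000000
  V(2,0) = exp(-r*dt) * [p*9.402070 + (1-p)*3.202910] = 6.028488; exercise = 5.931999; V(2,0) = max -> 6.028488
  V(2,1) = exp(-r*dt) * [p*3.202910 + (1-p)*0.412771] = 1.690159; exercise = 0.900000; V(2,1) = max -> 1.690159
  V(2,2) = exp(-r*dt) * [p*0.412771 + (1-p)*0.000000] = 0.189311; exercise = 0.000000; V(2,2) = max -> 0.189311
  V(1,0) = exp(-r*dt) * [p*6.028488 + (1-p)*1.690159] = 3.670594; exercise = 3.154533; V(1,0) = max -> 3.670594
  V(1,1) = exp(-r*dt) * [p*1.690159 + (1-p)*0.189311] = 0.876612; exercise = 0.000000; V(1,1) = max -> 0.876612
  V(0,0) = exp(-r*dt) * [p*3.670594 + (1-p)*0.876612] = 2.153219; exercise = 0.900000; V(0,0) = max -> 2.153219


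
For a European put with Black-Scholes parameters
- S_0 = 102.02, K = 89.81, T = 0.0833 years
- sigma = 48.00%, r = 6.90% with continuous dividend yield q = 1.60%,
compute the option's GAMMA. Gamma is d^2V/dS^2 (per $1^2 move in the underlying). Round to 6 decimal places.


Answer: Gamma = 0.016734

Derivation:
d1 = 1.0212742418; d2 = 0.8827378928
phi(d1) = 0.2368237532; exp(-qT) = 0.9986680878; exp(-rT) = 0.9942687864
Gamma = exp(-qT) * phi(d1) / (S * sigma * sqrt(T)) = 0.9986680878 * 0.2368237532 / (102.0200 * 0.4800 * 0.2886173938) = 0.016734


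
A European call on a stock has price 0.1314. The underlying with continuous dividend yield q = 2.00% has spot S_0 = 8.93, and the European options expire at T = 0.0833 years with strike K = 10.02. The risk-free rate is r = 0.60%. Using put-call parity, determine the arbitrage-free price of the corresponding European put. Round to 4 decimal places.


Put-call parity: C - P = S_0 * exp(-qT) - K * exp(-rT).
S_0 * exp(-qT) = 8.9300 * 0.99833539 = 8.91513501
K * exp(-rT) = 10.0200 * 0.99950032 = 10.01499326
P = C - S*exp(-qT) + K*exp(-rT)
P = 0.1314 - 8.91513501 + 10.01499326 = 1.2313

Answer: Put price = 1.2313


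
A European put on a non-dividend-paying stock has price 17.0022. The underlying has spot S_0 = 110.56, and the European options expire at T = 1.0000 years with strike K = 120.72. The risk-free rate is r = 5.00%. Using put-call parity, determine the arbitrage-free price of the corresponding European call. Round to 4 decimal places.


Answer: Call price = 12.7298

Derivation:
Put-call parity: C - P = S_0 * exp(-qT) - K * exp(-rT).
S_0 * exp(-qT) = 110.5600 * 1.00000000 = 110.56000000
K * exp(-rT) = 120.7200 * 0.95122942 = 114.83241613
C = P + S*exp(-qT) - K*exp(-rT)
C = 17.0022 + 110.56000000 - 114.83241613 = 12.7298


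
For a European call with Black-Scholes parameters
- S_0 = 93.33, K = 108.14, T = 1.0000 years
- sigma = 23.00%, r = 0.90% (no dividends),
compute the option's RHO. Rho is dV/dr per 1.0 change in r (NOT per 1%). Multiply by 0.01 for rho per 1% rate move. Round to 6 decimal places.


d1 = -0.4862394973; d2 = -0.7162394973
phi(d1) = 0.3544624163; exp(-qT) = 1.0000000000; exp(-rT) = 0.9910403788
N(d2) = 0.2369217392
Rho = K*T*exp(-rT)*N(d2) = 108.1400 * 1.0000 * 0.9910403788 * 0.2369217392 = 25.391165

Answer: Rho = 25.391165


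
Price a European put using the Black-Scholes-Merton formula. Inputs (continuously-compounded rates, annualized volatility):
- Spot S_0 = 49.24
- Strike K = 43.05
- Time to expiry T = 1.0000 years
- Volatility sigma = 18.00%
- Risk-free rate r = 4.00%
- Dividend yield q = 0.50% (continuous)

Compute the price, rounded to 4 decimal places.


Answer: Price = 0.7528

Derivation:
d1 = (ln(S/K) + (r - q + 0.5*sigma^2) * T) / (sigma * sqrt(T)) = 1.03080039
d2 = d1 - sigma * sqrt(T) = 0.85080039
exp(-rT) = 0.96078944; exp(-qT) = 0.99501248
P = K * exp(-rT) * N(-d2) - S_0 * exp(-qT) * N(-d1)
N(-d1) = 0.15131722; N(-d2) = 0.19744012
P = 43.0500 * 0.96078944 * 0.19744012 - 49.2400 * 0.99501248 * 0.15131722 = 0.7528


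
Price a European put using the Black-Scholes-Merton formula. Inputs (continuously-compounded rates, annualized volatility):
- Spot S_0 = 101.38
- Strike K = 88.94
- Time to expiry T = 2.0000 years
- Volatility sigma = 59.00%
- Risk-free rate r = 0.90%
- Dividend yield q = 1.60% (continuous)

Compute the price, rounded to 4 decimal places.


Answer: Price = 24.8679

Derivation:
d1 = (ln(S/K) + (r - q + 0.5*sigma^2) * T) / (sigma * sqrt(T)) = 0.55731262
d2 = d1 - sigma * sqrt(T) = -0.27707338
exp(-rT) = 0.98216103; exp(-qT) = 0.96850658
P = K * exp(-rT) * N(-d2) - S_0 * exp(-qT) * N(-d1)
N(-d1) = 0.28865693; N(-d2) = 0.60913812
P = 88.9400 * 0.98216103 * 0.60913812 - 101.3800 * 0.96850658 * 0.28865693 = 24.8679


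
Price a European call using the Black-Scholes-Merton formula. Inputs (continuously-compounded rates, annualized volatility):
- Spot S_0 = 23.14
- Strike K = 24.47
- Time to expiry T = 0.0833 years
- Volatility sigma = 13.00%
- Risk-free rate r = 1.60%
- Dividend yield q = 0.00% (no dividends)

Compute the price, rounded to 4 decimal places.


d1 = (ln(S/K) + (r - q + 0.5*sigma^2) * T) / (sigma * sqrt(T)) = -1.43518379
d2 = d1 - sigma * sqrt(T) = -1.47270405
exp(-rT) = 0.99866809; exp(-qT) = 1.00000000
C = S_0 * exp(-qT) * N(d1) - K * exp(-rT) * N(d2)
N(d1) = 0.07561737; N(d2) = 0.07041543
C = 23.1400 * 1.00000000 * 0.07561737 - 24.4700 * 0.99866809 * 0.07041543 = 0.0290

Answer: Price = 0.0290


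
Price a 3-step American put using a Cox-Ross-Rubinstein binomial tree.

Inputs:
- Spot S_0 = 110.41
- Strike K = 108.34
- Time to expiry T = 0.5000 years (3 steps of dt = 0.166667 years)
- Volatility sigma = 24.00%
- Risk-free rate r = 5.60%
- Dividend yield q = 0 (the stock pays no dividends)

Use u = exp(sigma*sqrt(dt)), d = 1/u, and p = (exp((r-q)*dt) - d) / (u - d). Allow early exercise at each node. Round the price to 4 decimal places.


dt = T/N = 0.166667
u = exp(sigma*sqrt(dt)) = 1.102940; d = 1/u = 0.906667
p = (exp((r-q)*dt) - d) / (u - d) = 0.523300
Discount per step: exp(-r*dt) = 0.990710
Stock lattice S(k, i) with i counting down-moves:
  k=0: S(0,0) = 110.4100
  k=1: S(1,0) = 121.7756; S(1,1) = 100.1051
  k=2: S(2,0) = 134.3113; S(2,1) = 110.4100; S(2,2) = 90.7621
  k=3: S(3,0) = 148.1373; S(3,1) = 121.7756; S(3,2) = 100.1051; S(3,3) = 82.2910
Terminal payoffs V(N, i) = max(K - S_T, 0):
  V(3,0) = 0.000000; V(3,1) = 0.000000; V(3,2) = 8.234851; V(3,3) = 26.048984
Backward induction: V(k, i) = exp(-r*dt) * [p * V(k+1, i) + (1-p) * V(k+1, i+1)]; then take max(V_cont, immediate exercise) for American.
  V(2,0) = exp(-r*dt) * [p*0.000000 + (1-p)*0.000000] = 0.000000; exercise = 0.000000; V(2,0) = max -> 0.000000
  V(2,1) = exp(-r*dt) * [p*0.000000 + (1-p)*8.234851] = 3.889085; exercise = 0.000000; V(2,1) = max -> 3.889085
  V(2,2) = exp(-r*dt) * [p*8.234851 + (1-p)*26.048984] = 16.571455; exercise = 17.577924; V(2,2) = max -> 17.577924
  V(1,0) = exp(-r*dt) * [p*0.000000 + (1-p)*3.889085] = 1.836703; exercise = 0.000000; V(1,0) = max -> 1.836703
  V(1,1) = exp(-r*dt) * [p*3.889085 + (1-p)*17.577924] = 10.317802; exercise = 8.234851; V(1,1) = max -> 10.317802
  V(0,0) = exp(-r*dt) * [p*1.836703 + (1-p)*10.317802] = 5.825021; exercise = 0.000000; V(0,0) = max -> 5.825021

Answer: Price = V(0,0) = 5.8250


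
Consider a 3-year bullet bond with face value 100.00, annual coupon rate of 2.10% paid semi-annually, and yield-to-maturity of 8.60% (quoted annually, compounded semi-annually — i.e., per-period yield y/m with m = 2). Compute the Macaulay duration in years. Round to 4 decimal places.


Answer: Macaulay duration = 2.9140 years

Derivation:
Coupon per period c = face * coupon_rate / m = 1.050000
Periods per year m = 2; per-period yield y/m = 0.043000
Number of cashflows N = 6
Cashflows (t years, CF_t, discount factor 1/(1+y/m)^(m*t), PV):
  t = 0.5000: CF_t = 1.050000, DF = 0.958773, PV = 1.006711
  t = 1.0000: CF_t = 1.050000, DF = 0.919245, PV = 0.965207
  t = 1.5000: CF_t = 1.050000, DF = 0.881347, PV = 0.925415
  t = 2.0000: CF_t = 1.050000, DF = 0.845012, PV = 0.887262
  t = 2.5000: CF_t = 1.050000, DF = 0.810174, PV = 0.850683
  t = 3.0000: CF_t = 101.050000, DF = 0.776773, PV = 78.492917
Price P = sum_t PV_t = 83.128196
Macaulay numerator sum_t t * PV_t:
  t * PV_t at t = 0.5000: 0.503356
  t * PV_t at t = 1.0000: 0.965207
  t * PV_t at t = 1.5000: 1.388122
  t * PV_t at t = 2.0000: 1.774525
  t * PV_t at t = 2.5000: 2.126708
  t * PV_t at t = 3.0000: 235.478750
Macaulay duration D = (sum_t t * PV_t) / P = 242.236668 / 83.128196 = 2.914013
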